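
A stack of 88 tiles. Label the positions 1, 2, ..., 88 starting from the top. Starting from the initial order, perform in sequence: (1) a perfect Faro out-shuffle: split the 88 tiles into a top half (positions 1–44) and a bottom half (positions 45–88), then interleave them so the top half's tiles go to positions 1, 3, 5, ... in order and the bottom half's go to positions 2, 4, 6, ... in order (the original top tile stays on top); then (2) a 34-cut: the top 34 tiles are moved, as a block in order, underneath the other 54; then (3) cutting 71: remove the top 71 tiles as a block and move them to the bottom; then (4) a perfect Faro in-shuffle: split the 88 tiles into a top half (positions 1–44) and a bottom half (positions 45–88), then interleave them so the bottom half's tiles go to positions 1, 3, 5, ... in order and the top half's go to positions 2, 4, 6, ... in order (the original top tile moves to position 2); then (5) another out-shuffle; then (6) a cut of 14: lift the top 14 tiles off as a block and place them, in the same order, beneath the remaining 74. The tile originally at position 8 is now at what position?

Track the tile from position 8 forward through each operation:
  after op 1 (out-shuffle): 8 → 15
  after op 2 (cut 34): 15 → 69
  after op 3 (cut 71): 69 → 86
  after op 4 (in-shuffle): 86 → 83
  after op 5 (out-shuffle): 83 → 78
  after op 6 (cut 14): 78 → 64

64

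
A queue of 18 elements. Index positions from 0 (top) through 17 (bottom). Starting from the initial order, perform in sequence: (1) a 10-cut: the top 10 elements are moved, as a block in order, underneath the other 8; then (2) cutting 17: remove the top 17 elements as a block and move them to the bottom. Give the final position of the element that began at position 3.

12

Track the element from position 3 forward through each operation:
  after op 1 (cut 10): 3 → 11
  after op 2 (cut 17): 11 → 12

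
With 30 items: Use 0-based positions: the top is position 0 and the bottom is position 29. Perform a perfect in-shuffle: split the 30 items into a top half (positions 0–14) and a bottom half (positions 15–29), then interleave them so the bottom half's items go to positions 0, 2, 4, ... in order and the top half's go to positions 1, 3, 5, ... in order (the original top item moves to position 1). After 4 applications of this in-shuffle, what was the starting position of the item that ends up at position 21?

12

Work backwards from position 21, undoing one in-shuffle at a time:
21 ← 10 ← 20 ← 25 ← 12
So the item now at position 21 started at position 12.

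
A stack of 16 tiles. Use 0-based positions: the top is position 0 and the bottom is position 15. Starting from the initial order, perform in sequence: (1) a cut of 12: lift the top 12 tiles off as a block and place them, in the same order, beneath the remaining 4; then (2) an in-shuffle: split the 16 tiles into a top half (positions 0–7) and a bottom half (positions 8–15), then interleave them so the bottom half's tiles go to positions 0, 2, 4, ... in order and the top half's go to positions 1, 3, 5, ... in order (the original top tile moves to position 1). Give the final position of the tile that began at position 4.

0

Track the tile from position 4 forward through each operation:
  after op 1 (cut 12): 4 → 8
  after op 2 (in-shuffle): 8 → 0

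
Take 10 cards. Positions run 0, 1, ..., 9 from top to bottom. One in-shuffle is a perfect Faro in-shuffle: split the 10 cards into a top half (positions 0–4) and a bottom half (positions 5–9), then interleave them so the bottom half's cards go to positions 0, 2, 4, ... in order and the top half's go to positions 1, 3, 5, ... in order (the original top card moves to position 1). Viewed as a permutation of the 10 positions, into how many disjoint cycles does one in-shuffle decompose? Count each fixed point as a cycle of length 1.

Trace each unvisited position around until it returns:
(0 1 3 7 4 9 8 6 2 5)
1 cycle in total.

1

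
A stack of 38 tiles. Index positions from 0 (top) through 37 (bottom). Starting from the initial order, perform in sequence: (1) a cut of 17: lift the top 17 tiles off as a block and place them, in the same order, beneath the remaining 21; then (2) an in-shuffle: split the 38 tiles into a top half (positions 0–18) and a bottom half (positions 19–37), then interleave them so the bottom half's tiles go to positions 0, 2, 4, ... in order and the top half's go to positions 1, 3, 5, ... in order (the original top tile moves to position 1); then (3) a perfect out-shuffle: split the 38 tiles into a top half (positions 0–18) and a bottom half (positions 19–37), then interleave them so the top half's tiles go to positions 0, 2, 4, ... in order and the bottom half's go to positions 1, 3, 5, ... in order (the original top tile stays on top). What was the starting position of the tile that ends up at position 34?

25

Undo the operations in reverse order, starting from position 34:
  undo op 3 (out-shuffle, from top half): 34 ← 17
  undo op 2 (in-shuffle, from top half): 17 ← 8
  undo op 1 (cut 17): 8 ← 25
So the tile at position 34 came from original position 25.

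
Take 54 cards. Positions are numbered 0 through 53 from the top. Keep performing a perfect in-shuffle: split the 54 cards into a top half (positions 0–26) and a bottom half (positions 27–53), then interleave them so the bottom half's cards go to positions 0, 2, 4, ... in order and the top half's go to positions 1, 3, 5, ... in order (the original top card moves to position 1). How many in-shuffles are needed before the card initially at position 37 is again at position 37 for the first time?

20

Follow position 37 under repeated in-shuffles:
37 → 20 → 41 → 28 → 2 → 5 → 11 → 23 → 47 → 40 → 26 → 53 → 52 → 50 → 46 → 38 → 22 → 45 → 36 → 18 → 37
It first returns after 20 in-shuffles.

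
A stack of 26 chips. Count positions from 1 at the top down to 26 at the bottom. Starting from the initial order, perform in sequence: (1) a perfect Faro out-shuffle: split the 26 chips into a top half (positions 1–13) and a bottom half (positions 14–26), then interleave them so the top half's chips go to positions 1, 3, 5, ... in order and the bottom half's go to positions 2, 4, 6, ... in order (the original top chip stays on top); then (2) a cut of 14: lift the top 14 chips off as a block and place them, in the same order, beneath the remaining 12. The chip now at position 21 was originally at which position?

Undo the operations in reverse order, starting from position 21:
  undo op 2 (cut 14): 21 ← 9
  undo op 1 (out-shuffle, from top half): 9 ← 5
So the chip at position 21 came from original position 5.

5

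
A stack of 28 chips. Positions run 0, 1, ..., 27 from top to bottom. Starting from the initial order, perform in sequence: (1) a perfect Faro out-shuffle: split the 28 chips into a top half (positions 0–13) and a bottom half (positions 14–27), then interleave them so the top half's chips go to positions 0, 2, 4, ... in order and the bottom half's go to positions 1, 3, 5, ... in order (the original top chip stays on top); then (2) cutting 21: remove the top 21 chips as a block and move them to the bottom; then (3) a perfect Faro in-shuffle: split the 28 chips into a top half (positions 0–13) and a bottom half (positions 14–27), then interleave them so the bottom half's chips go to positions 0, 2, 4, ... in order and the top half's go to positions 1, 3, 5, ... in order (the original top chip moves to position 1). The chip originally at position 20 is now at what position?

Track the chip from position 20 forward through each operation:
  after op 1 (out-shuffle): 20 → 13
  after op 2 (cut 21): 13 → 20
  after op 3 (in-shuffle): 20 → 12

12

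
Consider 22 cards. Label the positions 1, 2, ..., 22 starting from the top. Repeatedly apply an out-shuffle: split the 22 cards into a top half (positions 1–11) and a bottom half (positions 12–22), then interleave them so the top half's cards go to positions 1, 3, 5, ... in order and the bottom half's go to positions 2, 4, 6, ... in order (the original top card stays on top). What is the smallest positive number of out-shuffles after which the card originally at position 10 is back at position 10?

Follow position 10 under repeated out-shuffles:
10 → 19 → 16 → 10
It first returns after 3 out-shuffles.

3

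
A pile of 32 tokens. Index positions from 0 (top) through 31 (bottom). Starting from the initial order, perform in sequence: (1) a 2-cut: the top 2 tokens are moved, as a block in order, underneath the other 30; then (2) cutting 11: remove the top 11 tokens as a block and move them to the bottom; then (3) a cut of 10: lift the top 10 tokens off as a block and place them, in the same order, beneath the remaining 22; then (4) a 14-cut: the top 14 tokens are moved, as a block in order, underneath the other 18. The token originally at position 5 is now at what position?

0

Track the token from position 5 forward through each operation:
  after op 1 (cut 2): 5 → 3
  after op 2 (cut 11): 3 → 24
  after op 3 (cut 10): 24 → 14
  after op 4 (cut 14): 14 → 0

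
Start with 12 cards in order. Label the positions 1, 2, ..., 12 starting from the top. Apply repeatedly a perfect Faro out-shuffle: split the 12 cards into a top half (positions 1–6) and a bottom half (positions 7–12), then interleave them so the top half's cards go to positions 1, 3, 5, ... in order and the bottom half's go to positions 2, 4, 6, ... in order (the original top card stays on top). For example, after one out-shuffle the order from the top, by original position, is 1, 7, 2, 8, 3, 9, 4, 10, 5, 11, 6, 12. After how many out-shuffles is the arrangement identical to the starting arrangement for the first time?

10

The out-shuffle permutes the 12 positions with cycle lengths [1, 1, 10].
Every card is home exactly when every cycle has completed a whole number of laps, i.e. after lcm(1, 10) = 10 out-shuffles.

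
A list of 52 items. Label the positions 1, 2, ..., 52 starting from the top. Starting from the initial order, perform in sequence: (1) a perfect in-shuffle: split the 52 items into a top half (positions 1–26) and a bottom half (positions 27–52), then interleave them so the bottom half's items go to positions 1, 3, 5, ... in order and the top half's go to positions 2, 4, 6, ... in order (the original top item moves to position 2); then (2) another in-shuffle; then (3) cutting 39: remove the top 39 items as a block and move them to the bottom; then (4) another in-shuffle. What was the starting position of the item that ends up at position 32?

Undo the operations in reverse order, starting from position 32:
  undo op 4 (in-shuffle, from top half): 32 ← 16
  undo op 3 (cut 39): 16 ← 3
  undo op 2 (in-shuffle, from bottom half): 3 ← 28
  undo op 1 (in-shuffle, from top half): 28 ← 14
So the item at position 32 came from original position 14.

14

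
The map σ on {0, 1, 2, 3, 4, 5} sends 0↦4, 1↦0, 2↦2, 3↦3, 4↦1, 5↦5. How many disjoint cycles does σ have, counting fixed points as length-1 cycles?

4

Cycle decomposition: (0 4 1) (2) (3) (5).
4 cycles.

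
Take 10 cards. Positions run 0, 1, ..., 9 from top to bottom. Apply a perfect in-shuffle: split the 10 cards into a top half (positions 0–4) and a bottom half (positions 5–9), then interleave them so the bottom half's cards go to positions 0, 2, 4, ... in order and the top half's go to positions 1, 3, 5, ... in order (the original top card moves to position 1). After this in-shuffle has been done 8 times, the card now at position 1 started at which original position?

Work backwards from position 1, undoing one in-shuffle at a time:
1 ← 0 ← 5 ← 2 ← 6 ← 8 ← 9 ← 4 ← 7
So the card now at position 1 started at position 7.

7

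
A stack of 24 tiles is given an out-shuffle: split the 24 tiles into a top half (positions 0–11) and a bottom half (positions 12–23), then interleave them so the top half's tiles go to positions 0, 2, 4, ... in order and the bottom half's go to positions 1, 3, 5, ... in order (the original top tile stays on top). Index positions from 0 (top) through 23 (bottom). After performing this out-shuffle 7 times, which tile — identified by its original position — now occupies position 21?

14

Work backwards from position 21, undoing one out-shuffle at a time:
21 ← 22 ← 11 ← 17 ← 20 ← 10 ← 5 ← 14
So the tile now at position 21 started at position 14.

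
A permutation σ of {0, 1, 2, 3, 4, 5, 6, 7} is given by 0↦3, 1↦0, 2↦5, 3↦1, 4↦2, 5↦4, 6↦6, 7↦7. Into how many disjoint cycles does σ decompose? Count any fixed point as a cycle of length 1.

4

Cycle decomposition: (0 3 1) (2 5 4) (6) (7).
4 cycles.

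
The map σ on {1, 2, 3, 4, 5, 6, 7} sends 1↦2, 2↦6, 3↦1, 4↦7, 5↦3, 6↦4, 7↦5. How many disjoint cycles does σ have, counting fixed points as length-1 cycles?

1

Cycle decomposition: (1 2 6 4 7 5 3).
1 cycle.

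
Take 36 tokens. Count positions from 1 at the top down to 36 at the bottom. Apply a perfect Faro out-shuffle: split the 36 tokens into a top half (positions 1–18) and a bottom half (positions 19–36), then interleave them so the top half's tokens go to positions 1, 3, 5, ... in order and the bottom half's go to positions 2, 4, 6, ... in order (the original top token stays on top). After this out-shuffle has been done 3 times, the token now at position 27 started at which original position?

13

Work backwards from position 27, undoing one out-shuffle at a time:
27 ← 14 ← 25 ← 13
So the token now at position 27 started at position 13.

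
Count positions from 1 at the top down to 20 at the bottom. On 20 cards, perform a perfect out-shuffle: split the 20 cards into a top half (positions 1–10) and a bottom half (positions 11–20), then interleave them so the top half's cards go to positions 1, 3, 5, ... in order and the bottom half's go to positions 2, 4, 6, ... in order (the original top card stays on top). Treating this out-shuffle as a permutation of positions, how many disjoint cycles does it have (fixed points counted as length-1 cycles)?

Trace each unvisited position around until it returns:
(1) (2 3 5 9 17 14 ... len 18) (20)
3 cycles in total.

3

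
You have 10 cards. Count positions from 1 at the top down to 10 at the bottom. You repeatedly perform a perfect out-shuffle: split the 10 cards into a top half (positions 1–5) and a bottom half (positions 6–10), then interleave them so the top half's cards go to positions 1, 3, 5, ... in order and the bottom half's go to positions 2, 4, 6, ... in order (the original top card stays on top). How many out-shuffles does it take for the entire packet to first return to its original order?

The out-shuffle permutes the 10 positions with cycle lengths [1, 1, 2, 6].
Every card is home exactly when every cycle has completed a whole number of laps, i.e. after lcm(1, 2, 6) = 6 out-shuffles.

6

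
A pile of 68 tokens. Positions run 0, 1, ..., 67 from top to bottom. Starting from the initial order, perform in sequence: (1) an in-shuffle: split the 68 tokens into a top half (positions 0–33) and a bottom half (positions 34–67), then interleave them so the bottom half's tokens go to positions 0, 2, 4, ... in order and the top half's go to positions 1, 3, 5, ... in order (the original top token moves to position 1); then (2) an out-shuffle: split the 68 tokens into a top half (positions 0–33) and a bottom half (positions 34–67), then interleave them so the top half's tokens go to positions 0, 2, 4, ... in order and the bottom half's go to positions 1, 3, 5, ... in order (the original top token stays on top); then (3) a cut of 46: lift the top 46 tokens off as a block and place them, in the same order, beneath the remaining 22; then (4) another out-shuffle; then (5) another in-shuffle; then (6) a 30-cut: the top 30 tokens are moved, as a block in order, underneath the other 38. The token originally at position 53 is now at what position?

26

Track the token from position 53 forward through each operation:
  after op 1 (in-shuffle): 53 → 38
  after op 2 (out-shuffle): 38 → 9
  after op 3 (cut 46): 9 → 31
  after op 4 (out-shuffle): 31 → 62
  after op 5 (in-shuffle): 62 → 56
  after op 6 (cut 30): 56 → 26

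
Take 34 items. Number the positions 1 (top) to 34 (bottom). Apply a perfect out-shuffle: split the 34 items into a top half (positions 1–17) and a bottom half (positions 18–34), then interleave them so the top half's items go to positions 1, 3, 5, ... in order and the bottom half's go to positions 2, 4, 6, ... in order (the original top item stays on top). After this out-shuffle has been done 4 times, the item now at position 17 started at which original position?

2

Work backwards from position 17, undoing one out-shuffle at a time:
17 ← 9 ← 5 ← 3 ← 2
So the item now at position 17 started at position 2.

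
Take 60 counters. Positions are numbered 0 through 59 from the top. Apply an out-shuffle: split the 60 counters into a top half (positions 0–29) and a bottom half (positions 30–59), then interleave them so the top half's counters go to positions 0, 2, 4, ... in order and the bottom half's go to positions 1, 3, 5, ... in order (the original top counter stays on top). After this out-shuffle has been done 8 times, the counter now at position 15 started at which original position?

45

Work backwards from position 15, undoing one out-shuffle at a time:
15 ← 37 ← 48 ← 24 ← 12 ← 6 ← 3 ← 31 ← 45
So the counter now at position 15 started at position 45.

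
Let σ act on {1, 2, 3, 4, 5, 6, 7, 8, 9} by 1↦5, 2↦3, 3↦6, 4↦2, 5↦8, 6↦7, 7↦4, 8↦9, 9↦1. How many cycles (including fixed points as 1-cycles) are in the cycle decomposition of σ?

Cycle decomposition: (1 5 8 9) (2 3 6 7 4).
2 cycles.

2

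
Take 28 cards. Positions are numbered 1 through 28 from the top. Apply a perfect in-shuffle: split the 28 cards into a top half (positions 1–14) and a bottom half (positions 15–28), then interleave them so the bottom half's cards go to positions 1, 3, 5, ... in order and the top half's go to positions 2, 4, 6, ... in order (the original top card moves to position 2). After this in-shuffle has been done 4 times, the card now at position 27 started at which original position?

Work backwards from position 27, undoing one in-shuffle at a time:
27 ← 28 ← 14 ← 7 ← 18
So the card now at position 27 started at position 18.

18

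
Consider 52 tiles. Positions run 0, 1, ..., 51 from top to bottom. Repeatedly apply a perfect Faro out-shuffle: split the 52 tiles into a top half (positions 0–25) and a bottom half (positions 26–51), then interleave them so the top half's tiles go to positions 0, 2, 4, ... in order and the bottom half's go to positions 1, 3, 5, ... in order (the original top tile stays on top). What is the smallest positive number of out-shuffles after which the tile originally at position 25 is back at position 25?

8

Follow position 25 under repeated out-shuffles:
25 → 50 → 49 → 47 → 43 → 35 → 19 → 38 → 25
It first returns after 8 out-shuffles.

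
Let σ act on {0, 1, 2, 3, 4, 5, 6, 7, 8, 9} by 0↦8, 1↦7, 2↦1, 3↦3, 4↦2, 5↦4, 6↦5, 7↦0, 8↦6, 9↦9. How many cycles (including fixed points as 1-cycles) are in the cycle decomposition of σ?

3

Cycle decomposition: (0 8 6 5 4 2 1 7) (3) (9).
3 cycles.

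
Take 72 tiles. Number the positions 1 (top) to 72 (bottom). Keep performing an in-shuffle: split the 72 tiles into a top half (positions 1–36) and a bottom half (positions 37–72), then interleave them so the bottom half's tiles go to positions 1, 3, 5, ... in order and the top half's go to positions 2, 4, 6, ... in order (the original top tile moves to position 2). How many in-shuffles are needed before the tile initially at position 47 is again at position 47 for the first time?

Follow position 47 under repeated in-shuffles:
47 → 21 → 42 → 11 → 22 → 44 → 15 → 30 → 60 → 47
It first returns after 9 in-shuffles.

9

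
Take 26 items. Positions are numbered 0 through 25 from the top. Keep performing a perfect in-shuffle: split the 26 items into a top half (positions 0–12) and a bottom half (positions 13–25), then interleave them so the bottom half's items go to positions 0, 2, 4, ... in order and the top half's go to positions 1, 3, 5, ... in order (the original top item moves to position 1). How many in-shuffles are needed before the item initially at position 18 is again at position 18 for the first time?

Follow position 18 under repeated in-shuffles:
18 → 10 → 21 → 16 → 6 → 13 → 0 → 1 → 3 → 7 → 15 → 4 → 9 → 19 → 12 → 25 → 24 → 22 → 18
It first returns after 18 in-shuffles.

18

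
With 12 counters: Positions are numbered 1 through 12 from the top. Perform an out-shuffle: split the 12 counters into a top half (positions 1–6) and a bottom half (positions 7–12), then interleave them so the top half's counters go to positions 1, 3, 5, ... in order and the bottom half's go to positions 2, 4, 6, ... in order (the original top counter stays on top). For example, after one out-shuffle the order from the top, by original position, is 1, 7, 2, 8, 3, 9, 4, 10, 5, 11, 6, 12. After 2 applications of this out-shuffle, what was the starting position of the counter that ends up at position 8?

Work backwards from position 8, undoing one out-shuffle at a time:
8 ← 10 ← 11
So the counter now at position 8 started at position 11.

11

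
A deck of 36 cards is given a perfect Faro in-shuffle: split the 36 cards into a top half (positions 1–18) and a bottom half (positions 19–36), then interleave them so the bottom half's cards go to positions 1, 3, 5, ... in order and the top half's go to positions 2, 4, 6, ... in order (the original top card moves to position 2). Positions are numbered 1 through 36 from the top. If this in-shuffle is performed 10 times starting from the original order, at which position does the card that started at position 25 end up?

Track the card's position through each in-shuffle:
25 → 13 → 26 → 15 → 30 → 23 → 9 → 18 → 36 → 35 → 33

33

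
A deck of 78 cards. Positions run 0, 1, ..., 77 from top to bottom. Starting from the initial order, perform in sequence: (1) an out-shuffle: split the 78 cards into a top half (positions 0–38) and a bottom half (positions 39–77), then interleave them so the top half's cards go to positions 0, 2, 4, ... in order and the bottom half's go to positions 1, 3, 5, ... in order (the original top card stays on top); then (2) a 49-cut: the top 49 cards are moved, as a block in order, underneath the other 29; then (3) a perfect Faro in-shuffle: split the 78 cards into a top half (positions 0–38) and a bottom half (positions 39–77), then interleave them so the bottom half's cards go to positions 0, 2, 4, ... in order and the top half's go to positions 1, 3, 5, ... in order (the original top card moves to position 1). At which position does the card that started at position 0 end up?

59

Track the card from position 0 forward through each operation:
  after op 1 (out-shuffle): 0 → 0
  after op 2 (cut 49): 0 → 29
  after op 3 (in-shuffle): 29 → 59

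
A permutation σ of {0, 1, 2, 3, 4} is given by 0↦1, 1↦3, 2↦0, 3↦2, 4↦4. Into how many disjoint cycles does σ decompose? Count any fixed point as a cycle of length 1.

Cycle decomposition: (0 1 3 2) (4).
2 cycles.

2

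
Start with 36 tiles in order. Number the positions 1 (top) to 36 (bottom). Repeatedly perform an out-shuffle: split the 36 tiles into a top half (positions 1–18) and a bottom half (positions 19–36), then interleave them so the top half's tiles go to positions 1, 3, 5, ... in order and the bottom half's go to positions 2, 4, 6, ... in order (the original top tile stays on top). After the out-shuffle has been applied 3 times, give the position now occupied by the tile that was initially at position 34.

Track the tile's position through each out-shuffle:
34 → 32 → 28 → 20

20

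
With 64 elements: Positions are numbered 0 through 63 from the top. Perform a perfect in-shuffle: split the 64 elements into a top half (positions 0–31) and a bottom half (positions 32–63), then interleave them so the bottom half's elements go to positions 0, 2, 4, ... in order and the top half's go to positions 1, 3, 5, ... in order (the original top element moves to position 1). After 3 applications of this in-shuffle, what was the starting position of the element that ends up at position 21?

Work backwards from position 21, undoing one in-shuffle at a time:
21 ← 10 ← 37 ← 18
So the element now at position 21 started at position 18.

18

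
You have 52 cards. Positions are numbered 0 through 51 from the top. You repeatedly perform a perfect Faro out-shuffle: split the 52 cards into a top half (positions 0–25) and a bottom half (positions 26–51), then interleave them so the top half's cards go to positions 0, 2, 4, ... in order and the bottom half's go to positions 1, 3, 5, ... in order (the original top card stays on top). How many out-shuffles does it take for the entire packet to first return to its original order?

8

The out-shuffle permutes the 52 positions with cycle lengths [1, 1, 2, 8, 8, 8, 8, 8, 8].
Every card is home exactly when every cycle has completed a whole number of laps, i.e. after lcm(1, 2, 8) = 8 out-shuffles.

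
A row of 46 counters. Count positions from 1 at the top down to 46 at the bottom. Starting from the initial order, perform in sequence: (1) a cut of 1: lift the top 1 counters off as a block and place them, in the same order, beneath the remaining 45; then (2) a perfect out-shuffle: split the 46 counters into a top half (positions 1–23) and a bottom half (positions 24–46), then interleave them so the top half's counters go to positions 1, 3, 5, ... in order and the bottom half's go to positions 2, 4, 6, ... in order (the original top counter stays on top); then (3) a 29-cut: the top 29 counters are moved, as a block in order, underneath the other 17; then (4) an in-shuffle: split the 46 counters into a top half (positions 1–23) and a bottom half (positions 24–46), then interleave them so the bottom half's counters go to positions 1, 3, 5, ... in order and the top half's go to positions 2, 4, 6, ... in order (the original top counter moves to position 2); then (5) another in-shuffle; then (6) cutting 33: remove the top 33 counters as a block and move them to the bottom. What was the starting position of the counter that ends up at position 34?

Undo the operations in reverse order, starting from position 34:
  undo op 6 (cut 33): 34 ← 21
  undo op 5 (in-shuffle, from bottom half): 21 ← 34
  undo op 4 (in-shuffle, from top half): 34 ← 17
  undo op 3 (cut 29): 17 ← 46
  undo op 2 (out-shuffle, from bottom half): 46 ← 46
  undo op 1 (cut 1): 46 ← 1
So the counter at position 34 came from original position 1.

1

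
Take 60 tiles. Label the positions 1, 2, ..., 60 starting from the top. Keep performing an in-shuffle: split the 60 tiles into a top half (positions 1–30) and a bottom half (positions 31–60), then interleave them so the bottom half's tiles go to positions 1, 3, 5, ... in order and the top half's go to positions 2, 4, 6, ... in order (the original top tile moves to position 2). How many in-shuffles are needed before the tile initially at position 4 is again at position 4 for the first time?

60

Follow position 4 under repeated in-shuffles:
4 → 8 → 16 → 32 → 3 → 6 → 12 → 24 → ... → 4 (length 60)
It first returns after 60 in-shuffles.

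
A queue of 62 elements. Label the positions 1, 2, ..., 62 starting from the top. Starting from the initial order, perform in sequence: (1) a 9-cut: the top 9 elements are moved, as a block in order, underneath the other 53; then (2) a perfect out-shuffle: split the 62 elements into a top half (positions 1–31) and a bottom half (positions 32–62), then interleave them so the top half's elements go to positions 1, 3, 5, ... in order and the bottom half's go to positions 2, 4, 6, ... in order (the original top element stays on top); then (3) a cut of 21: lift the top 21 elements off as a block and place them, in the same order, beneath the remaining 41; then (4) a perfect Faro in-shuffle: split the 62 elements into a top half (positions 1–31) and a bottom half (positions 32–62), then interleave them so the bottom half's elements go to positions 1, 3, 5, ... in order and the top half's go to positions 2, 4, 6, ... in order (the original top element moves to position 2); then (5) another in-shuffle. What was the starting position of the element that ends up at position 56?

27

Undo the operations in reverse order, starting from position 56:
  undo op 5 (in-shuffle, from top half): 56 ← 28
  undo op 4 (in-shuffle, from top half): 28 ← 14
  undo op 3 (cut 21): 14 ← 35
  undo op 2 (out-shuffle, from top half): 35 ← 18
  undo op 1 (cut 9): 18 ← 27
So the element at position 56 came from original position 27.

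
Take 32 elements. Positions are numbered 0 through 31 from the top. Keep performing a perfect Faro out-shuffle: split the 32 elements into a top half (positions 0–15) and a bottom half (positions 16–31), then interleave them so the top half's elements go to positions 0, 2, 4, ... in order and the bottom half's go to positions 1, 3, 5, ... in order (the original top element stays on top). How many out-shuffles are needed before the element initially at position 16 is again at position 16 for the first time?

Follow position 16 under repeated out-shuffles:
16 → 1 → 2 → 4 → 8 → 16
It first returns after 5 out-shuffles.

5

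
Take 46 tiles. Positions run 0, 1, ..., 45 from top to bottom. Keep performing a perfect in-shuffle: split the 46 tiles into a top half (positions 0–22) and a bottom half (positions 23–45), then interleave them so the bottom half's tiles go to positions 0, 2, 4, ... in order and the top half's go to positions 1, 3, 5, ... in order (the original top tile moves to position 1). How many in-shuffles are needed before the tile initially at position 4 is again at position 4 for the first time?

23

Follow position 4 under repeated in-shuffles:
4 → 9 → 19 → 39 → 32 → 18 → 37 → 28 → ... → 4 (length 23)
It first returns after 23 in-shuffles.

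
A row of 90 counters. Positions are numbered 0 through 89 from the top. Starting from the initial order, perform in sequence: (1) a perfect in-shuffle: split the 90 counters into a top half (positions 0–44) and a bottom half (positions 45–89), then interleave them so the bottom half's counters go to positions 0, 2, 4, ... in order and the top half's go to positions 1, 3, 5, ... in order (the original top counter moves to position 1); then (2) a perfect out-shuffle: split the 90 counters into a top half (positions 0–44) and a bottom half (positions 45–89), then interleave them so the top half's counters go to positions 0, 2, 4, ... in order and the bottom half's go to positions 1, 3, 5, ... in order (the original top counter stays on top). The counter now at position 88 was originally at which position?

67

Undo the operations in reverse order, starting from position 88:
  undo op 2 (out-shuffle, from top half): 88 ← 44
  undo op 1 (in-shuffle, from bottom half): 44 ← 67
So the counter at position 88 came from original position 67.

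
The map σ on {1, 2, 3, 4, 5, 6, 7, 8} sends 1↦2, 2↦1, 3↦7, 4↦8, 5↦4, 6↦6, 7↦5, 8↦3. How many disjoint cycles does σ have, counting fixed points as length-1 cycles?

Cycle decomposition: (1 2) (3 7 5 4 8) (6).
3 cycles.

3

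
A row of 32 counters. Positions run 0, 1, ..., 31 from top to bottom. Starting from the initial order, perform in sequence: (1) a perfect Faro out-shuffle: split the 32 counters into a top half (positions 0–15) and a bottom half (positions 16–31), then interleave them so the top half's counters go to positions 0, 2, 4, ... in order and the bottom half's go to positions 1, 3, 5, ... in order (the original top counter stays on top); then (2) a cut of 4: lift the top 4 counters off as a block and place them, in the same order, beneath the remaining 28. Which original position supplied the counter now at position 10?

7

Undo the operations in reverse order, starting from position 10:
  undo op 2 (cut 4): 10 ← 14
  undo op 1 (out-shuffle, from top half): 14 ← 7
So the counter at position 10 came from original position 7.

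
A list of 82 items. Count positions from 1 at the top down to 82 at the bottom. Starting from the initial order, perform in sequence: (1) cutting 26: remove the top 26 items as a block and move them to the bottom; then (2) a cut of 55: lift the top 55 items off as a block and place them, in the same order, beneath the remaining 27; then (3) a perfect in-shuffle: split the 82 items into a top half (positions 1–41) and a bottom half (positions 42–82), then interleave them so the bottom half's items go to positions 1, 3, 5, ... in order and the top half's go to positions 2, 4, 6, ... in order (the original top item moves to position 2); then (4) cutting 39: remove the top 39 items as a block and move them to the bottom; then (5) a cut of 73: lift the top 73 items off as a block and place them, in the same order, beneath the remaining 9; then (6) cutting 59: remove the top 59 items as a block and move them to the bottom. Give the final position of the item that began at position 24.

Track the item from position 24 forward through each operation:
  after op 1 (cut 26): 24 → 80
  after op 2 (cut 55): 80 → 25
  after op 3 (in-shuffle): 25 → 50
  after op 4 (cut 39): 50 → 11
  after op 5 (cut 73): 11 → 20
  after op 6 (cut 59): 20 → 43

43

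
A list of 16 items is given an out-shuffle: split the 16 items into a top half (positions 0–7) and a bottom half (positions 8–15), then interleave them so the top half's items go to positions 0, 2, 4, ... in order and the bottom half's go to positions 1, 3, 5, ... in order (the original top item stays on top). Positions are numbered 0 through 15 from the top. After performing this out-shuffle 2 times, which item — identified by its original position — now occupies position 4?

Work backwards from position 4, undoing one out-shuffle at a time:
4 ← 2 ← 1
So the item now at position 4 started at position 1.

1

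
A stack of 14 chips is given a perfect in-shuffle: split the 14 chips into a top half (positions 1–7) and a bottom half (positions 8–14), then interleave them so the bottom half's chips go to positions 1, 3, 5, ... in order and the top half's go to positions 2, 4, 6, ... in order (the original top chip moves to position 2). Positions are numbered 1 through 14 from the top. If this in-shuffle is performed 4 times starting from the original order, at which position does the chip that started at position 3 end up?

3

Track the chip's position through each in-shuffle:
3 → 6 → 12 → 9 → 3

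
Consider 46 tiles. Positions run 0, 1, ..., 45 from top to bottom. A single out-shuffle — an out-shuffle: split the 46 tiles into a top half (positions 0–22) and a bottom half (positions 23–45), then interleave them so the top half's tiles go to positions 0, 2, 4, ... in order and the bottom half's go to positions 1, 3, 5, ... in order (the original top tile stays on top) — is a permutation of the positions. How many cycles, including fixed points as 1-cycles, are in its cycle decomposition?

9

Trace each unvisited position around until it returns:
(0) (1 2 4 8 16 32 ... len 12) (3 6 12 24) (5 10 20 40 35 25) (7 14 28 11 22 44 ... len 12) (9 18 36 27) (15 30) (21 42 39 33) ... plus 1 more
9 cycles in total.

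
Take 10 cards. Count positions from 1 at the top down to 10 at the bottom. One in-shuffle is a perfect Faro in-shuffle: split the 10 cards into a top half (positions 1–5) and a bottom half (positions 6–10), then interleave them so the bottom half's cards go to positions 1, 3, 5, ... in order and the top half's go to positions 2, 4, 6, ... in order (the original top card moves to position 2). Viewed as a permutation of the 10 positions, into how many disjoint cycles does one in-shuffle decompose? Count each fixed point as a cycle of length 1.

1

Trace each unvisited position around until it returns:
(1 2 4 8 5 10 9 7 3 6)
1 cycle in total.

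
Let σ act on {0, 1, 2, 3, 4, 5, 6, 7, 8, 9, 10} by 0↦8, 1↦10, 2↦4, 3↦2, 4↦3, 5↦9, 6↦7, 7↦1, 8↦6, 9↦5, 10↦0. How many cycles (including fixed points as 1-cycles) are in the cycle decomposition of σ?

3

Cycle decomposition: (0 8 6 7 1 10) (2 4 3) (5 9).
3 cycles.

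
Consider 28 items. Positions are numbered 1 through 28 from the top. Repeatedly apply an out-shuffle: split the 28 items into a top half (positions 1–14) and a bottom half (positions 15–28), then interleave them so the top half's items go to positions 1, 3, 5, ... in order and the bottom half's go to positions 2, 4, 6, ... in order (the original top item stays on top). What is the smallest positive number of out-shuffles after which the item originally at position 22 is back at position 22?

6

Follow position 22 under repeated out-shuffles:
22 → 16 → 4 → 7 → 13 → 25 → 22
It first returns after 6 out-shuffles.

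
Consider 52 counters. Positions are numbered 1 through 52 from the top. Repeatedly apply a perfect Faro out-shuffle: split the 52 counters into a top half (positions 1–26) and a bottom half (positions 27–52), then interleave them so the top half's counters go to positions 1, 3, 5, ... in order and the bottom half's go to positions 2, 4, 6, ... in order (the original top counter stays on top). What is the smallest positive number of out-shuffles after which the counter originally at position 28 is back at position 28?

Follow position 28 under repeated out-shuffles:
28 → 4 → 7 → 13 → 25 → 49 → 46 → 40 → 28
It first returns after 8 out-shuffles.

8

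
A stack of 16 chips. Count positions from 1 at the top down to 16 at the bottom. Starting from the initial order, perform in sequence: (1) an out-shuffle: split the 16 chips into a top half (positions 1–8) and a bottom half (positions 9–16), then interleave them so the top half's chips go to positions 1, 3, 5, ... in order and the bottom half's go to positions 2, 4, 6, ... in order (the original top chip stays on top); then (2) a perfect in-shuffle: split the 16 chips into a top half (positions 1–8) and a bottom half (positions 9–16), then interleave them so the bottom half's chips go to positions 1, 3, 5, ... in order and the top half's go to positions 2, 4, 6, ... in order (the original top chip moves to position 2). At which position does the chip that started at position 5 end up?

1

Track the chip from position 5 forward through each operation:
  after op 1 (out-shuffle): 5 → 9
  after op 2 (in-shuffle): 9 → 1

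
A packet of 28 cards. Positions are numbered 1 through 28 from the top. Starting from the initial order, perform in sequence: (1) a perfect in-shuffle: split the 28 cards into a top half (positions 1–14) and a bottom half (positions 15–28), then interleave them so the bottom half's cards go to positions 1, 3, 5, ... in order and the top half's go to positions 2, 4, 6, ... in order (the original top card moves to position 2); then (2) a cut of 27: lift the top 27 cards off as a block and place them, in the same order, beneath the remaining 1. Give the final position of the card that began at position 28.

28

Track the card from position 28 forward through each operation:
  after op 1 (in-shuffle): 28 → 27
  after op 2 (cut 27): 27 → 28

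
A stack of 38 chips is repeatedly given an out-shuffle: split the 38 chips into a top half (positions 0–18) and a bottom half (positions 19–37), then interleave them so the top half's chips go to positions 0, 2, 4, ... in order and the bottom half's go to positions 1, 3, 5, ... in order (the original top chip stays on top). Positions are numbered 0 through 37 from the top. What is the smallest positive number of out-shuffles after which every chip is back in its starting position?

36

The out-shuffle permutes the 38 positions with cycle lengths [1, 1, 36].
Every chip is home exactly when every cycle has completed a whole number of laps, i.e. after lcm(1, 36) = 36 out-shuffles.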